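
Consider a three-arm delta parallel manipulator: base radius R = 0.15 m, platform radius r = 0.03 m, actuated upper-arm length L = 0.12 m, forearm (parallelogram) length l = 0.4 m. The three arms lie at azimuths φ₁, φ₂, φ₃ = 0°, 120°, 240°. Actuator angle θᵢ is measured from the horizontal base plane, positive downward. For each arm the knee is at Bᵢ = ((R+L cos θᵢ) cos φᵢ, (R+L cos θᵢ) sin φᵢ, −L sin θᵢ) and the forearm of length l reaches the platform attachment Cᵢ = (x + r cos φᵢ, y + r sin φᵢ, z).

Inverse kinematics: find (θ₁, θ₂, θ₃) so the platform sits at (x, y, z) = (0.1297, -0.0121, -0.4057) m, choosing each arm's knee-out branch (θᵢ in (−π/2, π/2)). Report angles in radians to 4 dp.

arm 1 (φ=0.0°): x'=0.1297, y'=-0.0121
  A=-0.0097, B=-0.4057, C=(l²−L²−A²−y'²−z²)/(2L)=-0.0801
  √(A²+B²)=0.4058;  θ1 = -1.5947+1.7696 ≈ 0.1749
rotate P by −φ2: (-0.0753, -0.1063, -0.4057)
  A cos θ + B sin θ = C:  0.1953·cos θ + -0.4057·sin θ = -0.2852
  √(A²+B²)=0.4503;  θ2 = -1.1221+2.2566 ≈ 1.1345
rotate P by −φ3: (-0.0544, 0.1184, -0.4057)
  e−x'=0.1744;  (l²−L²−(e−x')²−y'²−z²)/2L = -0.2642
  θ3 = atan2(B,A) + arccos(C/0.4416) = 1.0473

θ₁ = 0.1749, θ₂ = 1.1345, θ₃ = 1.0473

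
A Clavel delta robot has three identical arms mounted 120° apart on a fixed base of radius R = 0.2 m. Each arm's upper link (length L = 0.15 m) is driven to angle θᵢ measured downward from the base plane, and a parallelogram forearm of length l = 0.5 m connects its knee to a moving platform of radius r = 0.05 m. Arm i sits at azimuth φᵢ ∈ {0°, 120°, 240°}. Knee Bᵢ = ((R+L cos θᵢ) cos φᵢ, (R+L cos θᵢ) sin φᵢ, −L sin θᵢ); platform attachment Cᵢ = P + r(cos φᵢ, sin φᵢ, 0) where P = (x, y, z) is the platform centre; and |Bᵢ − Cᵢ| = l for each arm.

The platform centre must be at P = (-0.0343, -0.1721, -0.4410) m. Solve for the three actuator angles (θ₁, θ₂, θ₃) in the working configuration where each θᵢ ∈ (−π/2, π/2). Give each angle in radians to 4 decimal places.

rotate P by −φ1: (-0.0343, -0.1721, -0.4410)
  e−x'=0.1843;  (l²−L²−(e−x')²−y'²−z²)/2L = -0.1019
  γ=atan2(-0.4410,0.1843)=-1.1749;  ψ=arccos(-0.2132)=1.7856;  θ1=γ+ψ≈0.6107
φ2=120.0° → target in arm frame (-0.1319, 0.1158)
  A cos θ + B sin θ = C:  0.2819·cos θ + -0.4410·sin θ = -0.1995
  √(A²+B²)=0.5234;  θ2 = -1.0020+1.9618 ≈ 0.9598
φ3=240.0° → target in arm frame (0.1662, 0.0563)
  e−x'=-0.0162;  (l²−L²−(e−x')²−y'²−z²)/2L = 0.0986
  γ=atan2(-0.4410,-0.0162)=-1.6075;  ψ=arccos(0.2234)=1.3454;  θ3=γ+ψ≈-0.2621

θ₁ = 0.6107, θ₂ = 0.9598, θ₃ = -0.2621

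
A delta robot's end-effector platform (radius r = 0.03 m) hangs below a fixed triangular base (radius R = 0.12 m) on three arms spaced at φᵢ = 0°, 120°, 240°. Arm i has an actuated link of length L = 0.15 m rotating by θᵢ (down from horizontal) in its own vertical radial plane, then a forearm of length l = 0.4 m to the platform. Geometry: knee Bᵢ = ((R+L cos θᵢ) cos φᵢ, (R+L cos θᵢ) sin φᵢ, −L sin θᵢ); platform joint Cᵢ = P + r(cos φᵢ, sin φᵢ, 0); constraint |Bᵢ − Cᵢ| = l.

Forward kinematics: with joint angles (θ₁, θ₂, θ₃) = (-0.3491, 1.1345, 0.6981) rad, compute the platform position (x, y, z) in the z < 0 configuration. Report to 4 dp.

φ1=0.0°: virtual centre (0.2310, 0.0000, 0.0513), radius l
arm 2 at φ=120.0°: (R−r)+L cos θ2 = 0.1534;  O2 = (-0.0767, 0.1328, -0.1359)
arm 3 at φ=240.0°: (R−r)+L cos θ3 = 0.2049;  O3 = (-0.1025, -0.1775, -0.0964)
subtract pairs → two planes through P
plane₁₂: -0.6153x+0.2657y+-0.3745z = -0.0140
det = 0.3955;  x = 0.0157+-0.5345z,  y = -0.0162+0.1718z
sphere 1 gives Az²+Bz+C=0 with A=1.3152, B=0.1219, C=-0.1108;  B²−4AC=0.5976;  roots -0.3402, 0.2475;  negative root z = -0.3402
x = 0.1975, y = -0.0747

(0.1975, -0.0747, -0.3402)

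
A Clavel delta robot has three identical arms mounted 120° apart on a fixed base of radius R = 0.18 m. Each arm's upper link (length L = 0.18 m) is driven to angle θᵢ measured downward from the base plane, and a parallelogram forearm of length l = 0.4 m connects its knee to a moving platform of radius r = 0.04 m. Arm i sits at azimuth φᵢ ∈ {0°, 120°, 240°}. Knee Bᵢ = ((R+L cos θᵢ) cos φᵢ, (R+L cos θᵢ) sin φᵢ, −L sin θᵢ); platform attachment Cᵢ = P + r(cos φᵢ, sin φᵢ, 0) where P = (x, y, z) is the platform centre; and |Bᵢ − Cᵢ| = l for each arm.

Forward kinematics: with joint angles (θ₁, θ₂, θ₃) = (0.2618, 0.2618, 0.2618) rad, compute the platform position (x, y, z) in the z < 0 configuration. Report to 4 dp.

(0.0000, 0.0000, -0.2946)

φ1=0.0°: virtual centre (0.3139, 0.0000, -0.0466), radius l
arm 2 at φ=120.0°: ρ2 = 0.3139;  O2 = (-0.1569, 0.2718, -0.0466)
φ3=240.0°: virtual centre (-0.1569, -0.2718, -0.0466), radius l
subtract pairs → two planes through P
plane₁₂: -0.9416x+0.5436y+0.0000z = 0.0000
det = 1.0238;  x = 0.0000+0.0000z,  y = 0.0000+0.0000z
sphere 1 gives Az²+Bz+C=0 with A=1.0000, B=0.0932, C=-0.0593;  B²−4AC=0.2460;  roots -0.2946, 0.2014;  negative root z = -0.2946
x = 0.0000, y = 0.0000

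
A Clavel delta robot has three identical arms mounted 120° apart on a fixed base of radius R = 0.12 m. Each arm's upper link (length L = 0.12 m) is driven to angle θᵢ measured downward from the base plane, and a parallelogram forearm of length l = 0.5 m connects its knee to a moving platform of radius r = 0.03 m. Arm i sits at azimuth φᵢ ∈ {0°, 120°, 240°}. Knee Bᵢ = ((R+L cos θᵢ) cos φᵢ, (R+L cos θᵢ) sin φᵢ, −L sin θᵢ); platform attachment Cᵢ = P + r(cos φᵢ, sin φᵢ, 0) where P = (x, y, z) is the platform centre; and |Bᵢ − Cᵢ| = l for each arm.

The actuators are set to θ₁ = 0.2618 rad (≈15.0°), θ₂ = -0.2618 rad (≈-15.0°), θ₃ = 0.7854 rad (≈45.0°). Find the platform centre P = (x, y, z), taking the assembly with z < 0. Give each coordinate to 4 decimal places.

(0.0059, 0.1693, -0.4569)

φ1=0.0°: virtual centre (0.2059, 0.0000, -0.0311), radius l
arm 2 at φ=120.0°: (R−r)+L cos θ2 = 0.2059;  centre 2 = (-0.1030, 0.1783, 0.0311)
φ3=240.0°: virtual centre (-0.0874, -0.1514, -0.0849), radius l
subtract pairs → two planes through P
[-0.6177 0.3566 0.1242]·P = 0.0000;  [-0.5867 -0.3029 -0.1076]·P = -0.0056
Cramer: x(z) = 0.0050-0.0019z;  y(z) = 0.0087-0.3516z
into |P−centre ₁|² = l²: 1.1236z² + 0.0567z + -0.2086 = 0;  Δ = 0.9408;  z = -0.4569 or 0.4064 → z<0 root = -0.4569
x = 0.0059, y = 0.1693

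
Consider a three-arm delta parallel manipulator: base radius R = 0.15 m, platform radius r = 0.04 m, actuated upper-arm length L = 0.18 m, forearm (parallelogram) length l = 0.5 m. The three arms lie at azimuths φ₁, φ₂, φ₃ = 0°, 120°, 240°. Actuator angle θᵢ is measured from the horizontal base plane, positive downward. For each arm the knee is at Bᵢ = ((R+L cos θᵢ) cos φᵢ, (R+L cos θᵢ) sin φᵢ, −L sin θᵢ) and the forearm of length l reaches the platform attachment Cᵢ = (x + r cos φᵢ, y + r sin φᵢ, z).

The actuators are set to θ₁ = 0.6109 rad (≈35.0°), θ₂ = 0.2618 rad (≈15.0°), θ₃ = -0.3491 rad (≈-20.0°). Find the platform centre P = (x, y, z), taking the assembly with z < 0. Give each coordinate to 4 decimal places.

arm 1 at φ=0.0°: ρ1 = 0.2574;  centre 1 = (0.2574, 0.0000, -0.1032)
φ2=120.0°: virtual centre (-0.1419, 0.2458, -0.0466), radius l
centre 3 = (0.2791·cos240.0°, 0.2791·sin240.0°, 0.0616) = (-0.1396, -0.2417, 0.0616)
|centre ₂|²−|centre ₁|² = 0.0058;  |centre ₃|²−|centre ₁|² = 0.0048
[-0.7988 0.4917 0.1133]·P = 0.0058;  [-0.7940 -0.4835 0.3296]·P = 0.0048
det = 0.7766;  x = -0.0066+0.2793z,  y = 0.0010+0.2232z
sphere 1 gives Az²+Bz+C=0 with A=1.1278, B=0.0595, C=-0.1696;  B²−4AC=0.7686;  roots -0.4150, 0.3623;  negative root z = -0.4150
x = -0.1225, y = -0.0916

(-0.1225, -0.0916, -0.4150)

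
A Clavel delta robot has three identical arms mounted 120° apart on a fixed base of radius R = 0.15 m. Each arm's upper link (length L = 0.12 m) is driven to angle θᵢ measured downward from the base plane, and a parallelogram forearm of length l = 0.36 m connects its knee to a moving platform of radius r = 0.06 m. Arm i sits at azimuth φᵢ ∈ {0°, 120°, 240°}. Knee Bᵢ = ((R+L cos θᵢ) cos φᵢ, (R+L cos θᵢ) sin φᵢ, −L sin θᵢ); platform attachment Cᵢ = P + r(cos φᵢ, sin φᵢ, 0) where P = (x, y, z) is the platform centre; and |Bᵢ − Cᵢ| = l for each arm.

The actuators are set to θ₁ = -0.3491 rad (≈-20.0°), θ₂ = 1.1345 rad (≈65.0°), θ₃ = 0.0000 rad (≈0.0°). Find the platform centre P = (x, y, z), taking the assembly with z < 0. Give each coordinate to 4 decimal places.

φ1=0.0°: virtual centre (0.2028, 0.0000, 0.0410), radius l
φ2=120.0°: virtual centre (-0.0704, 0.1219, -0.1088), radius l
S3 = (0.2100·cos240.0°, 0.2100·sin240.0°, 0.0000) = (-0.1050, -0.1819, 0.0000)
eliminate P² terms by subtracting sphere 1 from 2 and 3
[-0.5462 0.2437 -0.2996]·P = -0.0112;  [-0.6155 -0.3637 -0.0821]·P = 0.0013
Cramer: x(z) = 0.0107-0.3699z;  y(z) = -0.0218+0.4003z
into |P−S₁|² = l²: 1.2971z² + 0.0425z + -0.0906 = 0;  Δ = 0.4717;  z = -0.2812 or 0.2484 → z<0 root = -0.2812
x = 0.1147, y = -0.1343

(0.1147, -0.1343, -0.2812)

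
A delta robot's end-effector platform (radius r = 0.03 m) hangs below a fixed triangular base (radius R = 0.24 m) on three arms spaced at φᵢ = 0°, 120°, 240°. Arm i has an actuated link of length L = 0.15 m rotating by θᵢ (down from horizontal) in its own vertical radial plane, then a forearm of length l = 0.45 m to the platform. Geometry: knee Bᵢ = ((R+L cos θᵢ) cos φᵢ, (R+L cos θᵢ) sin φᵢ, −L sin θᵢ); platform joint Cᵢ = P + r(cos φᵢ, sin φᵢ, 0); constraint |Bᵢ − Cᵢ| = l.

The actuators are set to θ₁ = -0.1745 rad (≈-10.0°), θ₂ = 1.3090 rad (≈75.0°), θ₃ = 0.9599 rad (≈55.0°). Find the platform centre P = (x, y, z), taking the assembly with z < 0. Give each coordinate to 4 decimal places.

(0.1597, -0.0465, -0.3754)

arm 1 at φ=0.0°: e+L cos θ1 = 0.3577;  S1 = (0.3577, 0.0000, 0.0260)
S2 = (0.2488·cos120.0°, 0.2488·sin120.0°, -0.1449) = (-0.1244, 0.2155, -0.1449)
arm 3 at φ=240.0°: e+L cos θ3 = 0.2960;  S3 = (-0.1480, -0.2564, -0.1229)
subtract pairs → two planes through P
plane₁₂: -0.9643x+0.4310y+-0.3419z = -0.0457
det = 0.9304;  x = 0.0372+-0.3264z,  y = -0.0229+0.0630z
into |P−S₁|² = l²: 1.1105z² + 0.1542z + -0.0986 = 0;  Δ = 0.4616;  z = -0.3754 or 0.2365 → z<0 root = -0.3754
x = 0.1597, y = -0.0465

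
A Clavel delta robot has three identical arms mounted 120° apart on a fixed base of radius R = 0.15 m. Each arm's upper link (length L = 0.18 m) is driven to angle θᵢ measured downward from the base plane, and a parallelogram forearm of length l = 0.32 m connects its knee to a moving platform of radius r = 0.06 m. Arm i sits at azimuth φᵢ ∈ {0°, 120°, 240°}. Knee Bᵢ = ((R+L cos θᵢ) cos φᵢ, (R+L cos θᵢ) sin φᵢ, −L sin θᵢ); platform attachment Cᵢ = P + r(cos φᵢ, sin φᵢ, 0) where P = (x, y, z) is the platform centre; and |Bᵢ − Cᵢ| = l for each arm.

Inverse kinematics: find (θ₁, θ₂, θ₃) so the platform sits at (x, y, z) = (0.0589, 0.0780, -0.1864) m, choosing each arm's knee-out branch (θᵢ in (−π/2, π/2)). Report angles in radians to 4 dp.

θ₁ = -0.2621, θ₂ = -0.0872, θ₃ = 0.7855

φ1=0.0° → target in arm frame (0.0589, 0.0780)
  A=0.0311, B=-0.1864, C=(l²−L²−A²−y'²−z²)/(2L)=0.0783
  θ1 = atan2(B,A) + arccos(C/0.1890) = -0.2621
arm 2 (φ=120.0°): x'=0.0381, y'=-0.0900
  A=0.0519, B=-0.1864, C=(l²−L²−A²−y'²−z²)/(2L)=0.0679
  γ=atan2(-0.1864,0.0519)=-1.2992;  ψ=arccos(0.3511)=1.2120;  θ2=γ+ψ≈-0.0872
rotate P by −φ3: (-0.0970, 0.0120, -0.1864)
  A=0.1870, B=-0.1864, C=(l²−L²−A²−y'²−z²)/(2L)=0.0004
  γ=atan2(-0.1864,0.1870)=-0.7838;  ψ=arccos(0.0015)=1.5693;  θ3=γ+ψ≈0.7855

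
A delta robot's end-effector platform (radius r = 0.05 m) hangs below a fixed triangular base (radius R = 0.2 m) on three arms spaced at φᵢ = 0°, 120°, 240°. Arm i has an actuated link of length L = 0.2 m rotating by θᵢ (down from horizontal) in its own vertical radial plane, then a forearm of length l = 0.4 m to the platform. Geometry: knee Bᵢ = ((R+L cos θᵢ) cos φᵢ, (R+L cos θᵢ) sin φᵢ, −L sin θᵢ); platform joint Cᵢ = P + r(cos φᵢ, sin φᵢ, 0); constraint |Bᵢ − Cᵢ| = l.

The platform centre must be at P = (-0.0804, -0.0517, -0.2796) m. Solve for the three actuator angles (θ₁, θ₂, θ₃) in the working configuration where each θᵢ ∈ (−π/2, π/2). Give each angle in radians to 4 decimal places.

rotate P by −φ1: (-0.0804, -0.0517, -0.2796)
  A cos θ + B sin θ = C:  0.2304·cos θ + -0.2796·sin θ = -0.0348
  θ1 = atan2(B,A) + arccos(C/0.3623) = 0.7855
rotate P by −φ2: (-0.0046, 0.0955, -0.2796)
  A=0.1546, B=-0.2796, C=(l²−L²−A²−y'²−z²)/(2L)=0.0220
  γ=atan2(-0.2796,0.1546)=-1.0658;  ψ=arccos(0.0690)=1.5018;  θ2=γ+ψ≈0.4360
rotate P by −φ3: (0.0850, -0.0438, -0.2796)
  A cos θ + B sin θ = C:  0.0650·cos θ + -0.2796·sin θ = 0.0892
  √(A²+B²)=0.2871;  θ3 = -1.3423+1.2548 ≈ -0.0874

θ₁ = 0.7855, θ₂ = 0.4360, θ₃ = -0.0874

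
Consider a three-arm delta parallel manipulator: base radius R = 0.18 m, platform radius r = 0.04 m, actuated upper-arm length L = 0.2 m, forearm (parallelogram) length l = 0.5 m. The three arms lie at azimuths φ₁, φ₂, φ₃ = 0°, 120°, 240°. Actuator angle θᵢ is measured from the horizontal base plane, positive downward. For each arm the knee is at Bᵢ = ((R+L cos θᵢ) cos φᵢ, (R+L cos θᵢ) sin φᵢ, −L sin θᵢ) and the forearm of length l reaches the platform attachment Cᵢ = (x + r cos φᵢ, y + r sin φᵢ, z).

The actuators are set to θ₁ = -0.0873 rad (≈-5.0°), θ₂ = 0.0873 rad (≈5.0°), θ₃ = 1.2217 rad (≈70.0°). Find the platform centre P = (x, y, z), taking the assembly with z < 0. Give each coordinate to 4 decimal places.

centre 1 = (0.3392·cos0.0°, 0.3392·sin0.0°, 0.0174) = (0.3392, 0.0000, 0.0174)
φ2=120.0°: virtual centre (-0.1696, 0.2938, -0.0174), radius l
centre 3 = (0.2084·cos240.0°, 0.2084·sin240.0°, -0.1879) = (-0.1042, -0.1805, -0.1879)
subtract pairs → two planes through P
plane₁₂: -1.0177x+0.5876y+-0.0698z = 0.0000
Cramer: x(z) = 0.0242-0.3000z;  y(z) = 0.0420-0.4009z
quadratic in z: (1.2507)z²+(0.1205)z+(-0.1487)=0, √Δ=0.8709 → z ∈ {-0.3963, 0.3000}; z = -0.3963 (taking z<0)
x = 0.1431, y = 0.2008

(0.1431, 0.2008, -0.3963)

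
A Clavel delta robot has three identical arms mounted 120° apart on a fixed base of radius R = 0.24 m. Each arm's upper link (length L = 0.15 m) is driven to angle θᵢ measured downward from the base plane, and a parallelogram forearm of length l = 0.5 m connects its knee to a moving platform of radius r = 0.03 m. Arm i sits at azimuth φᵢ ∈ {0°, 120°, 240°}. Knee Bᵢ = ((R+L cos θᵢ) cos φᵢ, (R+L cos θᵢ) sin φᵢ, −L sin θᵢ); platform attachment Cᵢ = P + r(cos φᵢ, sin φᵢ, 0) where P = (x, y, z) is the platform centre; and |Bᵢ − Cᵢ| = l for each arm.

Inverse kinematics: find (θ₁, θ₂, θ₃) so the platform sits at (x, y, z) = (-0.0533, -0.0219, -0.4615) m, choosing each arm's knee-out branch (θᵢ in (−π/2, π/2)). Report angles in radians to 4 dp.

θ₁ = 0.8727, θ₂ = 0.6107, θ₃ = 0.4358

rotate P by −φ1: (-0.0533, -0.0219, -0.4615)
  A=0.2633, B=-0.4615, C=(l²−L²−A²−y'²−z²)/(2L)=-0.1843
  γ=atan2(-0.4615,0.2633)=-1.0523;  ψ=arccos(-0.3469)=1.9250;  θ1=γ+ψ≈0.8727
arm 2 (φ=120.0°): x'=0.0077, y'=0.0571
  A=0.2023, B=-0.4615, C=(l²−L²−A²−y'²−z²)/(2L)=-0.0989
  √(A²+B²)=0.5039;  θ2 = -1.1576+1.7684 ≈ 0.6107
φ3=240.0° → target in arm frame (0.0456, -0.0352)
  A=0.1644, B=-0.4615, C=(l²−L²−A²−y'²−z²)/(2L)=-0.0458
  √(A²+B²)=0.4899;  θ3 = -1.2286+1.6644 ≈ 0.4358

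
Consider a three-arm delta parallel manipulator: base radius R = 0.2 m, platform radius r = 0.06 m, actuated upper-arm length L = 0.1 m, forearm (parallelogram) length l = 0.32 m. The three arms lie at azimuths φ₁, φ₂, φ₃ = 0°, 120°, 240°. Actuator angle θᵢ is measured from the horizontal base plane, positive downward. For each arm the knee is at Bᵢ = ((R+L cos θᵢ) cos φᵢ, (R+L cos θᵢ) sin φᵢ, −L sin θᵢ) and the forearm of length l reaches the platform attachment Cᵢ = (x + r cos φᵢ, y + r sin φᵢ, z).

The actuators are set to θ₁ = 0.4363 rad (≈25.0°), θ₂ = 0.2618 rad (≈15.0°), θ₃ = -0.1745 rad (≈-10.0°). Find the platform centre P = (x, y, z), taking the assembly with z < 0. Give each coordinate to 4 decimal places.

centre 1 = (0.2306·cos0.0°, 0.2306·sin0.0°, -0.0423) = (0.2306, 0.0000, -0.0423)
centre 2 = (0.2366·cos120.0°, 0.2366·sin120.0°, -0.0259) = (-0.1183, 0.2049, -0.0259)
arm 3 at φ=240.0°: (R−r)+L cos θ3 = 0.2385;  centre 3 = (-0.1192, -0.2065, 0.0174)
subtract pairs → two planes through P
linear system: -0.6979x+0.4098y = 0.0017−0.0328z; -0.6997x+-0.4131y = 0.0022−0.1192z
det = 0.5750;  x = -0.0028+0.1085z,  y = -0.0006+0.1049z
quadratic in z: (1.0228)z²+(0.0337)z+(-0.0461)=0, √Δ=0.4358 → z ∈ {-0.2295, 0.1965}; z = -0.2295 (taking z<0)
x = -0.0277, y = -0.0247

(-0.0277, -0.0247, -0.2295)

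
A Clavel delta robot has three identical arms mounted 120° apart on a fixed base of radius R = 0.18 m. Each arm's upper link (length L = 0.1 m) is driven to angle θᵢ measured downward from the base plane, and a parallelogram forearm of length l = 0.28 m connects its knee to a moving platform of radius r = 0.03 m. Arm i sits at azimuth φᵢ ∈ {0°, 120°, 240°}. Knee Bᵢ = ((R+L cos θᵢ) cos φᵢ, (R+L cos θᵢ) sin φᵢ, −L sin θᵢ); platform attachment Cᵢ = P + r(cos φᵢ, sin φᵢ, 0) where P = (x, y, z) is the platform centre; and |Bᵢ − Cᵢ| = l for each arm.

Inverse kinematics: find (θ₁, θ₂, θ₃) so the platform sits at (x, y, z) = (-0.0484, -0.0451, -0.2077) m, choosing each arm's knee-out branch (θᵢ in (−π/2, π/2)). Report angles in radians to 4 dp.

θ₁ = 1.0472, θ₂ = 0.7857, θ₃ = -0.0003

φ1=0.0° → target in arm frame (-0.0484, -0.0451)
  A cos θ + B sin θ = C:  0.1984·cos θ + -0.2077·sin θ = -0.0807
  √(A²+B²)=0.2872;  θ1 = -0.8083+1.8555 ≈ 1.0472
rotate P by −φ2: (-0.0149, 0.0645, -0.2077)
  A cos θ + B sin θ = C:  0.1649·cos θ + -0.2077·sin θ = -0.0304
  γ=atan2(-0.2077,0.1649)=-0.8999;  ψ=arccos(-0.1145)=1.6856;  θ2=γ+ψ≈0.7857
φ3=240.0° → target in arm frame (0.0633, -0.0194)
  e−x'=0.0867;  (l²−L²−(e−x')²−y'²−z²)/2L = 0.0868
  θ3 = atan2(B,A) + arccos(C/0.2251) = -0.0003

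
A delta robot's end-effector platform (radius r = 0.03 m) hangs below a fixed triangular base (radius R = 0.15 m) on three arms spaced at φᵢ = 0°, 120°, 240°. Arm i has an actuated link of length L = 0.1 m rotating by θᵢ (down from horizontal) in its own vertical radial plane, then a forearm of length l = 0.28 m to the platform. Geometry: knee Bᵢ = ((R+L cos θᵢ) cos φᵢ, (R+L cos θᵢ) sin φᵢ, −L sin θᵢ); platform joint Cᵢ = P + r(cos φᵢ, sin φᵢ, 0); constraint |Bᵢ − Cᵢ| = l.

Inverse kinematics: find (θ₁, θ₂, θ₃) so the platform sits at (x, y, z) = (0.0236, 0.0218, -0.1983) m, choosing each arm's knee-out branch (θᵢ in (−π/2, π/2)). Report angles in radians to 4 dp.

rotate P by −φ1: (0.0236, 0.0218, -0.1983)
  e−x'=0.0964;  (l²−L²−(e−x')²−y'²−z²)/2L = 0.0965
  θ1 = atan2(B,A) + arccos(C/0.2205) = -0.0007
arm 2 (φ=120.0°): x'=0.0071, y'=-0.0313
  A=0.1129, B=-0.1983, C=(l²−L²−A²−y'²−z²)/(2L)=0.0767
  √(A²+B²)=0.2282;  θ2 = -1.0531+1.2279 ≈ 0.1748
rotate P by −φ3: (-0.0307, 0.0095, -0.1983)
  e−x'=0.1507;  (l²−L²−(e−x')²−y'²−z²)/2L = 0.0314
  √(A²+B²)=0.2491;  θ3 = -0.9210+1.4443 ≈ 0.5233

θ₁ = -0.0007, θ₂ = 0.1748, θ₃ = 0.5233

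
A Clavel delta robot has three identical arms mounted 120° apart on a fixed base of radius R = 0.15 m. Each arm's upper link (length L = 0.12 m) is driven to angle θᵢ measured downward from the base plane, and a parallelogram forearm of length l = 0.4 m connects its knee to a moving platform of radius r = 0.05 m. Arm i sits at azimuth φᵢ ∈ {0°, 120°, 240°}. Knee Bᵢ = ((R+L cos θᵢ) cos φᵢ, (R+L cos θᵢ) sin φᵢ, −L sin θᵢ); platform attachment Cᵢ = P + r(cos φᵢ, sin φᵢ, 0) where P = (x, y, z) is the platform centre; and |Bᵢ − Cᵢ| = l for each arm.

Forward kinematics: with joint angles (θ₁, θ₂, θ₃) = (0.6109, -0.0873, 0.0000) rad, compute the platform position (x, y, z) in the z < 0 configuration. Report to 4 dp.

(-0.0901, 0.0094, -0.3459)

arm 1 at φ=0.0°: (R−r)+L cos θ1 = 0.1983;  centre 1 = (0.1983, 0.0000, -0.0688)
φ2=120.0°: virtual centre (-0.1098, 0.1901, 0.0105), radius l
φ3=240.0°: virtual centre (-0.1100, -0.1905, 0.0000), radius l
|centre ₂|²−|centre ₁|² = 0.0042;  |centre ₃|²−|centre ₁|² = 0.0043
[-0.6161 0.3803 0.1586]·P = 0.0042;  [-0.6166 -0.3811 0.1377]·P = 0.0043
det = 0.4692;  x = -0.0070+0.2403z,  y = -0.0001+-0.0276z
sphere 1 gives Az²+Bz+C=0 with A=1.0585, B=0.0390, C=-0.1131;  B²−4AC=0.4805;  roots -0.3459, 0.3090;  negative root z = -0.3459
x = -0.0901, y = 0.0094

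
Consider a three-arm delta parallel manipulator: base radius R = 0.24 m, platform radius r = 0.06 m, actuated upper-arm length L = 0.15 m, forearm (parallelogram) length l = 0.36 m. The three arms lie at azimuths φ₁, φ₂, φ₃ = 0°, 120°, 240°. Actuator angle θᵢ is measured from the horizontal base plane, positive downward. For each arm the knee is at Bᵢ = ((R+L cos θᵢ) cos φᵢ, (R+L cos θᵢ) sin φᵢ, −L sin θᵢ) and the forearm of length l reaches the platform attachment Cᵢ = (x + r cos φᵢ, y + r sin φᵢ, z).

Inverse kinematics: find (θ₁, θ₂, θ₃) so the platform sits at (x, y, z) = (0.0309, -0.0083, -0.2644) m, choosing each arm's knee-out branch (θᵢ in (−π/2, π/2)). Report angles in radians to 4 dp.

θ₁ = 0.3492, θ₂ = 0.6978, θ₃ = 0.6106

arm 1 (φ=0.0°): x'=0.0309, y'=-0.0083
  A cos θ + B sin θ = C:  0.1491·cos θ + -0.2644·sin θ = 0.0496
  √(A²+B²)=0.3035;  θ1 = -1.0573+1.4065 ≈ 0.3492
arm 2 (φ=120.0°): x'=-0.0226, y'=-0.0226
  e−x'=0.2026;  (l²−L²−(e−x')²−y'²−z²)/2L = -0.0146
  θ2 = atan2(B,A) + arccos(C/0.3331) = 0.6978
φ3=240.0° → target in arm frame (-0.0083, 0.0309)
  A=0.1883, B=-0.2644, C=(l²−L²−A²−y'²−z²)/(2L)=0.0026
  √(A²+B²)=0.3246;  θ3 = -0.9520+1.5626 ≈ 0.6106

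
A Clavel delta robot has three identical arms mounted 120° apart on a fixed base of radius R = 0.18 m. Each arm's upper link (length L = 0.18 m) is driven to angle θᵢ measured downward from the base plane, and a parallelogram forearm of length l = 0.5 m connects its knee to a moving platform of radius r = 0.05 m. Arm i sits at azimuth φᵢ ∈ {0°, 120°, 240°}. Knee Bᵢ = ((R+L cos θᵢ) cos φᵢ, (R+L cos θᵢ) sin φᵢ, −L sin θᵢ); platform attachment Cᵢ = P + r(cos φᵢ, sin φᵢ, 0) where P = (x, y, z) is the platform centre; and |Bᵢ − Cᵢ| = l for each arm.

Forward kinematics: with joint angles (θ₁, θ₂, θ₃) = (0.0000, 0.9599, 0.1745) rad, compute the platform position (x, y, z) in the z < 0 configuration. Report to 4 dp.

(0.1092, -0.1376, -0.4367)

φ1=0.0°: virtual centre (0.3100, 0.0000, 0.0000), radius l
S2 = (0.2332·cos120.0°, 0.2332·sin120.0°, -0.1474) = (-0.1166, 0.2020, -0.1474)
φ3=240.0°: virtual centre (-0.1536, -0.2661, -0.0313), radius l
subtract pairs → two planes through P
linear system: -0.8532x+0.4040y = -0.0200−-0.2949z; -0.9273x+-0.5322y = -0.0007−-0.0625z
det = 0.8287;  x = 0.0132+-0.2198z,  y = -0.0216+0.2656z
sphere 1 gives Az²+Bz+C=0 with A=1.1189, B=0.1190, C=-0.1614;  B²−4AC=0.7366;  roots -0.4367, 0.3303;  negative root z = -0.4367
x = 0.1092, y = -0.1376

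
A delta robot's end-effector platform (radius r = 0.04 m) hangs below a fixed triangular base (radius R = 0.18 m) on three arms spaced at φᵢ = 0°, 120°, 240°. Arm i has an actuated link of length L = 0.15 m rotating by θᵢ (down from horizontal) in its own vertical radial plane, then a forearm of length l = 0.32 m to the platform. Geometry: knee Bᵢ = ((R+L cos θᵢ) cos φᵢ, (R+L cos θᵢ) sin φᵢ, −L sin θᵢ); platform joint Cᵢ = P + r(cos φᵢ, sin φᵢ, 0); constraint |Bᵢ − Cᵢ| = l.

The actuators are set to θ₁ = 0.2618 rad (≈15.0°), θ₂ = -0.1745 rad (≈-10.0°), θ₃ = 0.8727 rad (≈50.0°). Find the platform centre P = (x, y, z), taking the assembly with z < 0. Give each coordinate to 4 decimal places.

O1 = (0.2849·cos0.0°, 0.2849·sin0.0°, -0.0388) = (0.2849, 0.0000, -0.0388)
φ2=120.0°: virtual centre (-0.1439, 0.2492, 0.0260), radius l
φ3=240.0°: virtual centre (-0.1182, -0.2047, -0.1149), radius l
subtract pairs → two planes through P
linear system: -0.8575x+0.4983y = 0.0008−0.1297z; -0.8062x+-0.4095y = -0.0136−-0.1522z
det = 0.7529;  x = 0.0086+-0.0302z,  y = 0.0163+-0.3122z
into |P−O₁|² = l²: 1.0984z² + 0.0841z + -0.0243 = 0;  Δ = 0.1137;  z = -0.1918 or 0.1152 → z<0 root = -0.1918
x = 0.0143, y = 0.0762

(0.0143, 0.0762, -0.1918)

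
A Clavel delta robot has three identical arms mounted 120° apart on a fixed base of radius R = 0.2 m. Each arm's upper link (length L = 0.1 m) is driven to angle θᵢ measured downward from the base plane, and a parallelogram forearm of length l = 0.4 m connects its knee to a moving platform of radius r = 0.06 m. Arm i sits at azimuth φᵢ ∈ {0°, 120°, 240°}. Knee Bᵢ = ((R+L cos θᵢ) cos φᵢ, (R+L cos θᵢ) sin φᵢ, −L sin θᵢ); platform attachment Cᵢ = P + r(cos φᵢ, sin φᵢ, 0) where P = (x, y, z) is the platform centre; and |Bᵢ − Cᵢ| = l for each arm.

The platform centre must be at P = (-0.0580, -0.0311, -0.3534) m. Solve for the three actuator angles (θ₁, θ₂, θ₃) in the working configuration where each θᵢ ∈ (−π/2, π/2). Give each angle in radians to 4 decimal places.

arm 1 (φ=0.0°): x'=-0.0580, y'=-0.0311
  A cos θ + B sin θ = C:  0.1980·cos θ + -0.3534·sin θ = -0.0753
  γ=atan2(-0.3534,0.1980)=-1.0601;  ψ=arccos(-0.1859)=1.7578;  θ1=γ+ψ≈0.6977
rotate P by −φ2: (0.0021, 0.0658, -0.3534)
  e−x'=0.1379;  (l²−L²−(e−x')²−y'²−z²)/2L = 0.0088
  γ=atan2(-0.3534,0.1379)=-1.1987;  ψ=arccos(0.0231)=1.5477;  θ2=γ+ψ≈0.3490
φ3=240.0° → target in arm frame (0.0559, -0.0347)
  e−x'=0.0841;  (l²−L²−(e−x')²−y'²−z²)/2L = 0.0842
  √(A²+B²)=0.3633;  θ3 = -1.3373+1.3369 ≈ -0.0004

θ₁ = 0.6977, θ₂ = 0.3490, θ₃ = -0.0004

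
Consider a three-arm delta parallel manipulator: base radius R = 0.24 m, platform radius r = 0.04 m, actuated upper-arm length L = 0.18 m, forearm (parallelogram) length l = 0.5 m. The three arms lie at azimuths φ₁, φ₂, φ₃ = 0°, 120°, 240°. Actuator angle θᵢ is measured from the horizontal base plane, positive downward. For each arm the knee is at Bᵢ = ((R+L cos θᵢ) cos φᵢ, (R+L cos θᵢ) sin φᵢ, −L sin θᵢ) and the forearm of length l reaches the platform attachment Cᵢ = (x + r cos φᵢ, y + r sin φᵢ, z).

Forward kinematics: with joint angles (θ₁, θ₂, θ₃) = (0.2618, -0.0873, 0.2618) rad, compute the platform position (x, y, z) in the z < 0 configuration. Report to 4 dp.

O1 = (0.3739·cos0.0°, 0.3739·sin0.0°, -0.0466) = (0.3739, 0.0000, -0.0466)
O2 = (0.3793·cos120.0°, 0.3793·sin120.0°, 0.0157) = (-0.1897, 0.3285, 0.0157)
O3 = (0.3739·cos240.0°, 0.3739·sin240.0°, -0.0466) = (-0.1869, -0.3238, -0.0466)
subtract pairs → two planes through P
linear system: -1.1270x+0.6570y = 0.0022−0.1246z; -1.1216x+-0.6476y = 0.0000−0.0000z
det = 1.4667;  x = -0.0010+0.0550z,  y = 0.0017+-0.0953z
into |P−O₁|² = l²: 1.0121z² + 0.0516z + -0.1073 = 0;  Δ = 0.4372;  z = -0.3522 or 0.3011 → z<0 root = -0.3522
x = -0.0203, y = 0.0352

(-0.0203, 0.0352, -0.3522)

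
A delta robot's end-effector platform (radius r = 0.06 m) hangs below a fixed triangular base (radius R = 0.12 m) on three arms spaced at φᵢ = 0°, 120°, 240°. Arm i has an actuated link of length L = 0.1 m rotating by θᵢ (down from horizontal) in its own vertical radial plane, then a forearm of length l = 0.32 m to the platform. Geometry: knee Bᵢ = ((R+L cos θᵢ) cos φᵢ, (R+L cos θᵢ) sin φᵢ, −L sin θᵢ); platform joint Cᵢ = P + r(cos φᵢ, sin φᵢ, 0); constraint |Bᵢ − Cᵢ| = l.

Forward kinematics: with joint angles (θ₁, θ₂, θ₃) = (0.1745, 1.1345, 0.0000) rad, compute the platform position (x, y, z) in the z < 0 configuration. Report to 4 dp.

arm 1 at φ=0.0°: ρ1 = 0.1585;  centre 1 = (0.1585, 0.0000, -0.0174)
φ2=120.0°: virtual centre (-0.0511, 0.0886, -0.0906), radius l
arm 3 at φ=240.0°: ρ3 = 0.1600;  centre 3 = (-0.0800, -0.1386, 0.0000)
|centre ₂|²−|centre ₁|² = -0.0067;  |centre ₃|²−|centre ₁|² = 0.0002
plane₁₂: -0.4192x+0.1771y+-0.1465z = -0.0067
Cramer: x(z) = 0.0092-0.1717z;  y(z) = -0.0164+0.4209z
into |P−centre ₁|² = l²: 1.2066z² + 0.0722z + -0.0795 = 0;  Δ = 0.3891;  z = -0.2884 or 0.2286 → z<0 root = -0.2884
x = 0.0587, y = -0.1378

(0.0587, -0.1378, -0.2884)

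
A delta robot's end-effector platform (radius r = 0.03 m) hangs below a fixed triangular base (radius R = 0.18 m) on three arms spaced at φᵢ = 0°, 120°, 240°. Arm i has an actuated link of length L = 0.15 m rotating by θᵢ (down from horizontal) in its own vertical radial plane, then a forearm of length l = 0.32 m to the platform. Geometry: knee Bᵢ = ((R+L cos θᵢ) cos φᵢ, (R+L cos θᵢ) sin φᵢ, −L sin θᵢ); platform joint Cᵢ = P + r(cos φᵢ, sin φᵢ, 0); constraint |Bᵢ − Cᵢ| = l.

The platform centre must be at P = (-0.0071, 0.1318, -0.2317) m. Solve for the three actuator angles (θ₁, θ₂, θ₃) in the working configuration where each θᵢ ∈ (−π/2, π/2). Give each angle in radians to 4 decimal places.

arm 1 (φ=0.0°): x'=-0.0071, y'=0.1318
  A=0.1571, B=-0.2317, C=(l²−L²−A²−y'²−z²)/(2L)=-0.0528
  γ=atan2(-0.2317,0.1571)=-0.9750;  ψ=arccos(-0.1886)=1.7605;  θ1=γ+ψ≈0.7855
φ2=120.0° → target in arm frame (0.1177, -0.0598)
  A=0.0323, B=-0.2317, C=(l²−L²−A²−y'²−z²)/(2L)=0.0720
  γ=atan2(-0.2317,0.0323)=-1.4323;  ψ=arccos(0.3078)=1.2579;  θ2=γ+ψ≈-0.1743
rotate P by −φ3: (-0.1106, -0.0720, -0.2317)
  A=0.2606, B=-0.2317, C=(l²−L²−A²−y'²−z²)/(2L)=-0.1563
  √(A²+B²)=0.3487;  θ3 = -0.7268+2.0355 ≈ 1.3087

θ₁ = 0.7855, θ₂ = -0.1743, θ₃ = 1.3087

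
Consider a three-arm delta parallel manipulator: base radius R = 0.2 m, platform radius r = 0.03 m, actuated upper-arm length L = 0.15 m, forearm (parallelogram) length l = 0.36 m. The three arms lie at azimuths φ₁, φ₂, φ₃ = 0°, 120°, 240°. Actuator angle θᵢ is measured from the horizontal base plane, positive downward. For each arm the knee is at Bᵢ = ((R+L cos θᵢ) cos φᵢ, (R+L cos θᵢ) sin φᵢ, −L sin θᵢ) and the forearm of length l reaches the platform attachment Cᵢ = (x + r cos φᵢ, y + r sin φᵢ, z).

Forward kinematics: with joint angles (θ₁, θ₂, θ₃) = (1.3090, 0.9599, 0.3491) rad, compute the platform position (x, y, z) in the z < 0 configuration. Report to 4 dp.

O1 = (0.2088·cos0.0°, 0.2088·sin0.0°, -0.1449) = (0.2088, 0.0000, -0.1449)
arm 2 at φ=120.0°: e+L cos θ2 = 0.2560;  O2 = (-0.1280, 0.2217, -0.1229)
O3 = (0.3110·cos240.0°, 0.3110·sin240.0°, -0.0513) = (-0.1555, -0.2693, -0.0513)
subtract pairs → two planes through P
plane₁₂: -0.6737x+0.4435y+0.0440z = 0.0161
det = 0.6860;  x = -0.0351+0.1556z,  y = -0.0171+0.1370z
into |P−O₁|² = l²: 1.0430z² + 0.2092z + -0.0488 = 0;  Δ = 0.2475;  z = -0.3388 or 0.1382 → z<0 root = -0.3388
x = -0.0878, y = -0.0635

(-0.0878, -0.0635, -0.3388)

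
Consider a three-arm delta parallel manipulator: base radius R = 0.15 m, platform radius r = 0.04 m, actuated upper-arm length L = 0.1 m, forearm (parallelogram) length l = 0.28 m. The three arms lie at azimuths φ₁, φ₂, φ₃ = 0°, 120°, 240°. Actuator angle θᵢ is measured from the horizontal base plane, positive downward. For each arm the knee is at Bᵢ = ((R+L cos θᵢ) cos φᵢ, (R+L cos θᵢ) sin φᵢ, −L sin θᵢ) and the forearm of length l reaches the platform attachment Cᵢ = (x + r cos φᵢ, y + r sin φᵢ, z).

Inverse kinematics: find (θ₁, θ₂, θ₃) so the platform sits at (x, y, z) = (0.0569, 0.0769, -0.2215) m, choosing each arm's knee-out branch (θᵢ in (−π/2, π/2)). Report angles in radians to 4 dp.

arm 1 (φ=0.0°): x'=0.0569, y'=0.0769
  A=0.0531, B=-0.2215, C=(l²−L²−A²−y'²−z²)/(2L)=0.0530
  γ=atan2(-0.2215,0.0531)=-1.3355;  ψ=arccos(0.2328)=1.3359;  θ1=γ+ψ≈0.0003
arm 2 (φ=120.0°): x'=0.0381, y'=-0.0877
  A cos θ + B sin θ = C:  0.0719·cos θ + -0.2215·sin θ = 0.0324
  γ=atan2(-0.2215,0.0719)=-1.2571;  ψ=arccos(0.1391)=1.4312;  θ2=γ+ψ≈0.1741
arm 3 (φ=240.0°): x'=-0.0950, y'=0.0108
  e−x'=0.2050;  (l²−L²−(e−x')²−y'²−z²)/2L = -0.1141
  θ3 = atan2(B,A) + arccos(C/0.3018) = 1.1346

θ₁ = 0.0003, θ₂ = 0.1741, θ₃ = 1.1346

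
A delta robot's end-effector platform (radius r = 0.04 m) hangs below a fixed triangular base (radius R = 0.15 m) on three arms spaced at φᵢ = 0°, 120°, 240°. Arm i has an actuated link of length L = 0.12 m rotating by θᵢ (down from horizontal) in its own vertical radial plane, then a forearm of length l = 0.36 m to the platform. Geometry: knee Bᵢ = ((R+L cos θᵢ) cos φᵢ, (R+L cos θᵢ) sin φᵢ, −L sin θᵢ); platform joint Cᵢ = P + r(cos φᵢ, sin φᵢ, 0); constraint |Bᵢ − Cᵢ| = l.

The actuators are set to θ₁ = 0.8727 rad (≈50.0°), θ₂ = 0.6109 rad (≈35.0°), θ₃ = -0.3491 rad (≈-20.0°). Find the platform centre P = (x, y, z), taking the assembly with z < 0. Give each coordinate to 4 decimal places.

(-0.0890, -0.0920, -0.3038)

S1 = (0.1871·cos0.0°, 0.1871·sin0.0°, -0.0919) = (0.1871, 0.0000, -0.0919)
arm 2 at φ=120.0°: (R−r)+L cos θ2 = 0.2083;  S2 = (-0.1041, 0.1804, -0.0688)
arm 3 at φ=240.0°: (R−r)+L cos θ3 = 0.2228;  S3 = (-0.1114, -0.1929, 0.0410)
|S₂|²−|S₁|² = 0.0047;  |S₃|²−|S₁|² = 0.0078
plane₁₂: -0.5826x+0.3608y+0.0462z = 0.0047
Cramer: x(z) = -0.0105+0.2585z;  y(z) = -0.0041+0.2893z
sphere 1 gives Az²+Bz+C=0 with A=1.1505, B=0.0793, C=-0.0821;  B²−4AC=0.3840;  roots -0.3038, 0.2348;  negative root z = -0.3038
x = -0.0890, y = -0.0920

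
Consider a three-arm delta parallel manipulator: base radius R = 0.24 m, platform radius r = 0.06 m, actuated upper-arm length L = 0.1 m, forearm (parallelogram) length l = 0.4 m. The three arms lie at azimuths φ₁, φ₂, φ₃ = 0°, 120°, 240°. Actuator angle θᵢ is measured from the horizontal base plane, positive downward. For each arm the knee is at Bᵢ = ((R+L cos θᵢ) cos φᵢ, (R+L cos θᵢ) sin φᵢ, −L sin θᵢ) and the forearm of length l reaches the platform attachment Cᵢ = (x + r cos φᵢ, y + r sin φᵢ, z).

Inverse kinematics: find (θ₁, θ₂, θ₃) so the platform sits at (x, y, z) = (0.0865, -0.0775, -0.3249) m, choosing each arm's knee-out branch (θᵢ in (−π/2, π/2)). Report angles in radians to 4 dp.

arm 1 (φ=0.0°): x'=0.0865, y'=-0.0775
  A cos θ + B sin θ = C:  0.0935·cos θ + -0.3249·sin θ = 0.1485
  γ=atan2(-0.3249,0.0935)=-1.2906;  ψ=arccos(0.4391)=1.1162;  θ1=γ+ψ≈-0.1744
rotate P by −φ2: (-0.1104, -0.0362, -0.3249)
  A cos θ + B sin θ = C:  0.2904·cos θ + -0.3249·sin θ = -0.2059
  √(A²+B²)=0.4357;  θ2 = -0.8415+2.0630 ≈ 1.2215
arm 3 (φ=240.0°): x'=0.0239, y'=0.1137
  A=0.1561, B=-0.3249, C=(l²−L²−A²−y'²−z²)/(2L)=0.0357
  γ=atan2(-0.3249,0.1561)=-1.1228;  ψ=arccos(0.0991)=1.4715;  θ3=γ+ψ≈0.3487

θ₁ = -0.1744, θ₂ = 1.2215, θ₃ = 0.3487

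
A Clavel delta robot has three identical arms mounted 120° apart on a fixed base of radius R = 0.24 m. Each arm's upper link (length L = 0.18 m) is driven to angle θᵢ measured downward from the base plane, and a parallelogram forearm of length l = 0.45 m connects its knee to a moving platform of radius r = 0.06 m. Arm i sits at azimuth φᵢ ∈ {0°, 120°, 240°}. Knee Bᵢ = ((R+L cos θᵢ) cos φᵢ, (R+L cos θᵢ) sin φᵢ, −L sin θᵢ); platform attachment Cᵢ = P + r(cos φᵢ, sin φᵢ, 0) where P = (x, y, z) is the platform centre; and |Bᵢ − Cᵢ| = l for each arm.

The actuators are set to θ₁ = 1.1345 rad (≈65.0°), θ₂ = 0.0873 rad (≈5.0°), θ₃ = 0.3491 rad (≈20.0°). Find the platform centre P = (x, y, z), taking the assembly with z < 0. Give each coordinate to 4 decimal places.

φ1=0.0°: virtual centre (0.2561, 0.0000, -0.1631), radius l
φ2=120.0°: virtual centre (-0.1797, 0.3112, -0.0157), radius l
arm 3 at φ=240.0°: e+L cos θ3 = 0.3491;  S3 = (-0.1746, -0.3024, -0.0616)
eliminate P² terms by subtracting sphere 1 from 2 and 3
[-0.8714 0.6224 0.2949]·P = 0.0372;  [-0.8613 -0.6047 0.2031]·P = 0.0335
det = 1.0630;  x = -0.0408+0.2867z,  y = 0.0026+-0.0724z
quadratic in z: (1.0874)z²+(0.1557)z+(-0.0878)=0, √Δ=0.6372 → z ∈ {-0.3646, 0.2214}; z = -0.3646 (taking z<0)
x = -0.1453, y = 0.0290

(-0.1453, 0.0290, -0.3646)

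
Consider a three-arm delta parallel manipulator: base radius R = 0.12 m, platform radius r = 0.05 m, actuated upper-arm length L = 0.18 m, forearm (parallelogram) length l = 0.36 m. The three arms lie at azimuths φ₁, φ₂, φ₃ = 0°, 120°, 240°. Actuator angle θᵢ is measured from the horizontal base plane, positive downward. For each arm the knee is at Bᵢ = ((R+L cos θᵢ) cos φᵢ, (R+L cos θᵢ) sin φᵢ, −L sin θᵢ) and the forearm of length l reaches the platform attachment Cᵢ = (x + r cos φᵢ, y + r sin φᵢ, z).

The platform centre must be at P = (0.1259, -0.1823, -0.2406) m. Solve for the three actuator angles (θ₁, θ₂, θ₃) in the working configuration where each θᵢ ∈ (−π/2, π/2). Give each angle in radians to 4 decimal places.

φ1=0.0° → target in arm frame (0.1259, -0.1823)
  A cos θ + B sin θ = C:  -0.0559·cos θ + -0.2406·sin θ = 0.0082
  γ=atan2(-0.2406,-0.0559)=-1.7991;  ψ=arccos(0.0332)=1.5376;  θ1=γ+ψ≈-0.2615
rotate P by −φ2: (-0.2208, -0.0179, -0.2406)
  e−x'=0.2908;  (l²−L²−(e−x')²−y'²−z²)/2L = -0.1266
  γ=atan2(-0.2406,0.2908)=-0.6912;  ψ=arccos(-0.3355)=1.9129;  θ2=γ+ψ≈1.2218
φ3=240.0° → target in arm frame (0.0949, 0.2002)
  A cos θ + B sin θ = C:  -0.0249·cos θ + -0.2406·sin θ = -0.0038
  θ3 = atan2(B,A) + arccos(C/0.2419) = -0.0874

θ₁ = -0.2615, θ₂ = 1.2218, θ₃ = -0.0874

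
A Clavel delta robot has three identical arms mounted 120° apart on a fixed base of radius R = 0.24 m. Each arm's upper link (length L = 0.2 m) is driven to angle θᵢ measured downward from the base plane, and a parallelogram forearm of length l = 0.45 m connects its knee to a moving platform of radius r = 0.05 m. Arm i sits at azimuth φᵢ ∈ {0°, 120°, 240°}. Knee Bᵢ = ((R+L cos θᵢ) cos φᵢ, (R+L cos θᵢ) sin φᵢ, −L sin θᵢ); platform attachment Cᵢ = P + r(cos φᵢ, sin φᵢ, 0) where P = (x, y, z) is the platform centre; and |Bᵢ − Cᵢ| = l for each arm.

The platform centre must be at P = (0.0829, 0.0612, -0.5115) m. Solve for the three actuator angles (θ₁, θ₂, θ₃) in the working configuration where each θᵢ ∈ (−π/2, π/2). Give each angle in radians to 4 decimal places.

φ1=0.0° → target in arm frame (0.0829, 0.0612)
  e−x'=0.1071;  (l²−L²−(e−x')²−y'²−z²)/2L = -0.2859
  √(A²+B²)=0.5226;  θ1 = -1.3644+2.1496 ≈ 0.7852
arm 2 (φ=120.0°): x'=0.0116, y'=-0.1024
  e−x'=0.1784;  (l²−L²−(e−x')²−y'²−z²)/2L = -0.3537
  γ=atan2(-0.5115,0.1784)=-1.2351;  ψ=arccos(-0.6528)=2.2821;  θ2=γ+ψ≈1.0470
φ3=240.0° → target in arm frame (-0.0945, 0.0412)
  A cos θ + B sin θ = C:  0.2845·cos θ + -0.5115·sin θ = -0.4544
  γ=atan2(-0.5115,0.2845)=-1.0633;  ψ=arccos(-0.7763)=2.4596;  θ3=γ+ψ≈1.3963

θ₁ = 0.7852, θ₂ = 1.0470, θ₃ = 1.3963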